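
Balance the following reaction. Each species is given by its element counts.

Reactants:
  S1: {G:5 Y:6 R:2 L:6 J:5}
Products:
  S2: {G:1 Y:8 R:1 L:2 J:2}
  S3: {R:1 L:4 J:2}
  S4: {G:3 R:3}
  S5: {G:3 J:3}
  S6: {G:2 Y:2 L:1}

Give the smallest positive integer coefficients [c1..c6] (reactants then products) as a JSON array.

Coefficients: [6, 3, 6, 1, 4, 6]

G: 6·5 = 30 | 3·1+6·0+1·3+4·3+6·2 = 30
Y: 6·6 = 36 | 3·8+6·0+1·0+4·0+6·2 = 36
R: 6·2 = 12 | 3·1+6·1+1·3+4·0+6·0 = 12
L: 6·6 = 36 | 3·2+6·4+1·0+4·0+6·1 = 36
J: 6·5 = 30 | 3·2+6·2+1·0+4·3+6·0 = 30
gcd(6,3,6,1,4,6) = 1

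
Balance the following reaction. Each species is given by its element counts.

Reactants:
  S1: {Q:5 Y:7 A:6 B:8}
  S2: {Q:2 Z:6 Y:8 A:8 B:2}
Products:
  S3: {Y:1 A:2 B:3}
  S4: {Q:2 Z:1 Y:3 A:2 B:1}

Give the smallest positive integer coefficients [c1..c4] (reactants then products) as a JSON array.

Coefficients: [2, 1, 4, 6]

Q: 2·5+1·2 = 12 | 4·0+6·2 = 12
Z: 2·0+1·6 = 6 | 4·0+6·1 = 6
Y: 2·7+1·8 = 22 | 4·1+6·3 = 22
A: 2·6+1·8 = 20 | 4·2+6·2 = 20
B: 2·8+1·2 = 18 | 4·3+6·1 = 18
gcd(2,1,4,6) = 1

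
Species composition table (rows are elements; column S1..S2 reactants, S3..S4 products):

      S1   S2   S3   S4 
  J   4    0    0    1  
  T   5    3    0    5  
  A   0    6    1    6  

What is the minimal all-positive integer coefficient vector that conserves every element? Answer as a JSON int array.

Coefficients: [1, 5, 6, 4]

J: 1·4+5·0 = 4 | 6·0+4·1 = 4
T: 1·5+5·3 = 20 | 6·0+4·5 = 20
A: 1·0+5·6 = 30 | 6·1+4·6 = 30
gcd(1,5,6,4) = 1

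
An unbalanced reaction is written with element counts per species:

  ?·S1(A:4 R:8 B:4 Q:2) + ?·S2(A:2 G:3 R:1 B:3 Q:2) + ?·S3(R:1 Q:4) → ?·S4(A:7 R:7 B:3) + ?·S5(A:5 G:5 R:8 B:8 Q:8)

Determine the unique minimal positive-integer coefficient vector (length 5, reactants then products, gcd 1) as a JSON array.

A: 3·4+5·2+2·0 = 22 | 1·7+3·5 = 22
G: 3·0+5·3+2·0 = 15 | 1·0+3·5 = 15
R: 3·8+5·1+2·1 = 31 | 1·7+3·8 = 31
B: 3·4+5·3+2·0 = 27 | 1·3+3·8 = 27
Q: 3·2+5·2+2·4 = 24 | 1·0+3·8 = 24
gcd(3,5,2,1,3) = 1

Coefficients: [3, 5, 2, 1, 3]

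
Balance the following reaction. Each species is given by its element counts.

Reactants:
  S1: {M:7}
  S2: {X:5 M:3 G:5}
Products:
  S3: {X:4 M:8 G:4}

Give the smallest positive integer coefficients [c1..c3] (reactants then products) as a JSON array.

X: 4·0+4·5 = 20 | 5·4 = 20
M: 4·7+4·3 = 40 | 5·8 = 40
G: 4·0+4·5 = 20 | 5·4 = 20
gcd(4,4,5) = 1

Coefficients: [4, 4, 5]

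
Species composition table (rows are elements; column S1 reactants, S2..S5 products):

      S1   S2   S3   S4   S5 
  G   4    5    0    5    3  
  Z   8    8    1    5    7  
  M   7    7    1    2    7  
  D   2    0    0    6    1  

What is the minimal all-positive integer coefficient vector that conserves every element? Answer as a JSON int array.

G: 4·4 = 16 | 1·5+5·0+1·5+2·3 = 16
Z: 4·8 = 32 | 1·8+5·1+1·5+2·7 = 32
M: 4·7 = 28 | 1·7+5·1+1·2+2·7 = 28
D: 4·2 = 8 | 1·0+5·0+1·6+2·1 = 8
gcd(4,1,5,1,2) = 1

Coefficients: [4, 1, 5, 1, 2]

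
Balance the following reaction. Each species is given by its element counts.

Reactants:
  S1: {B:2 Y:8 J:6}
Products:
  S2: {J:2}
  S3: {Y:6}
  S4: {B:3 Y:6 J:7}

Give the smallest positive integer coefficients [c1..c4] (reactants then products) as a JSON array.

Coefficients: [3, 2, 2, 2]

B: 3·2 = 6 | 2·0+2·0+2·3 = 6
Y: 3·8 = 24 | 2·0+2·6+2·6 = 24
J: 3·6 = 18 | 2·2+2·0+2·7 = 18
gcd(3,2,2,2) = 1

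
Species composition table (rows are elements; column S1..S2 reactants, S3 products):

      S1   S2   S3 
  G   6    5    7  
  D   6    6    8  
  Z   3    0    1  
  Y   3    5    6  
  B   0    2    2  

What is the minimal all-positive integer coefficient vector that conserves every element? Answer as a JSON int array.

Coefficients: [1, 3, 3]

G: 1·6+3·5 = 21 | 3·7 = 21
D: 1·6+3·6 = 24 | 3·8 = 24
Z: 1·3+3·0 = 3 | 3·1 = 3
Y: 1·3+3·5 = 18 | 3·6 = 18
B: 1·0+3·2 = 6 | 3·2 = 6
gcd(1,3,3) = 1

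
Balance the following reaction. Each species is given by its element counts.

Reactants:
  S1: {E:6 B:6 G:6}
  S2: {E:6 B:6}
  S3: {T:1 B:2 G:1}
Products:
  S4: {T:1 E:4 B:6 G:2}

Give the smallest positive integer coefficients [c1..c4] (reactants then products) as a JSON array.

Coefficients: [1, 3, 6, 6]

T: 1·0+3·0+6·1 = 6 | 6·1 = 6
E: 1·6+3·6+6·0 = 24 | 6·4 = 24
B: 1·6+3·6+6·2 = 36 | 6·6 = 36
G: 1·6+3·0+6·1 = 12 | 6·2 = 12
gcd(1,3,6,6) = 1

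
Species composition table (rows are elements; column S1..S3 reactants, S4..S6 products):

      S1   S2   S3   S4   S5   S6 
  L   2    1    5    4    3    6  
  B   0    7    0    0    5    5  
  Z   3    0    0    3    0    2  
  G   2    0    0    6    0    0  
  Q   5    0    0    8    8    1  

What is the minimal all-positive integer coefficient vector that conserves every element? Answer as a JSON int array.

Coefficients: [6, 5, 6, 2, 1, 6]

L: 6·2+5·1+6·5 = 47 | 2·4+1·3+6·6 = 47
B: 6·0+5·7+6·0 = 35 | 2·0+1·5+6·5 = 35
Z: 6·3+5·0+6·0 = 18 | 2·3+1·0+6·2 = 18
G: 6·2+5·0+6·0 = 12 | 2·6+1·0+6·0 = 12
Q: 6·5+5·0+6·0 = 30 | 2·8+1·8+6·1 = 30
gcd(6,5,6,2,1,6) = 1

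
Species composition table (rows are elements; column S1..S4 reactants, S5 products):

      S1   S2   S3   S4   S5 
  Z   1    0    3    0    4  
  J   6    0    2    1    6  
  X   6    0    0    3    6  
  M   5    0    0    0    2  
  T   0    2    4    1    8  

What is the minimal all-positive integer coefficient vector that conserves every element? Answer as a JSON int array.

Z: 2·1+5·0+6·3+6·0 = 20 | 5·4 = 20
J: 2·6+5·0+6·2+6·1 = 30 | 5·6 = 30
X: 2·6+5·0+6·0+6·3 = 30 | 5·6 = 30
M: 2·5+5·0+6·0+6·0 = 10 | 5·2 = 10
T: 2·0+5·2+6·4+6·1 = 40 | 5·8 = 40
gcd(2,5,6,6,5) = 1

Coefficients: [2, 5, 6, 6, 5]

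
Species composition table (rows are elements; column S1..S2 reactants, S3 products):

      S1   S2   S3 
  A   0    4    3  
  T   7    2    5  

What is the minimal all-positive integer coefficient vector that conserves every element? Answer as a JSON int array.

A: 2·0+3·4 = 12 | 4·3 = 12
T: 2·7+3·2 = 20 | 4·5 = 20
gcd(2,3,4) = 1

Coefficients: [2, 3, 4]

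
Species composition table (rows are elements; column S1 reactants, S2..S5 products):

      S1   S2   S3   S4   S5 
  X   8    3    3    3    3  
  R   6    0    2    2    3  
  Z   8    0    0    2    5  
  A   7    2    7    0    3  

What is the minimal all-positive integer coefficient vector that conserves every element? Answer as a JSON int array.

X: 3·8 = 24 | 1·3+1·3+2·3+4·3 = 24
R: 3·6 = 18 | 1·0+1·2+2·2+4·3 = 18
Z: 3·8 = 24 | 1·0+1·0+2·2+4·5 = 24
A: 3·7 = 21 | 1·2+1·7+2·0+4·3 = 21
gcd(3,1,1,2,4) = 1

Coefficients: [3, 1, 1, 2, 4]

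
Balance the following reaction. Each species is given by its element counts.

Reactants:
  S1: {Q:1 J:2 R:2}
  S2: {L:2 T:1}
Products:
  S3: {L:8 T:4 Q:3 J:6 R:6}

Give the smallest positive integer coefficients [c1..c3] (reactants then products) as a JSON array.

Coefficients: [3, 4, 1]

L: 3·0+4·2 = 8 | 1·8 = 8
T: 3·0+4·1 = 4 | 1·4 = 4
Q: 3·1+4·0 = 3 | 1·3 = 3
J: 3·2+4·0 = 6 | 1·6 = 6
R: 3·2+4·0 = 6 | 1·6 = 6
gcd(3,4,1) = 1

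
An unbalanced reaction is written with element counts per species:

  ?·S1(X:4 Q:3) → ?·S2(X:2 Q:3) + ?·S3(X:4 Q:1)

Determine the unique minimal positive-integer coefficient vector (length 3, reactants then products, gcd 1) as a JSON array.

Coefficients: [5, 4, 3]

X: 5·4 = 20 | 4·2+3·4 = 20
Q: 5·3 = 15 | 4·3+3·1 = 15
gcd(5,4,3) = 1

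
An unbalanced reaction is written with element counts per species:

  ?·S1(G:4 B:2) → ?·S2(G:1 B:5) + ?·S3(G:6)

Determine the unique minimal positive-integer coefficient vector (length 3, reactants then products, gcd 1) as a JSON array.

Coefficients: [5, 2, 3]

G: 5·4 = 20 | 2·1+3·6 = 20
B: 5·2 = 10 | 2·5+3·0 = 10
gcd(5,2,3) = 1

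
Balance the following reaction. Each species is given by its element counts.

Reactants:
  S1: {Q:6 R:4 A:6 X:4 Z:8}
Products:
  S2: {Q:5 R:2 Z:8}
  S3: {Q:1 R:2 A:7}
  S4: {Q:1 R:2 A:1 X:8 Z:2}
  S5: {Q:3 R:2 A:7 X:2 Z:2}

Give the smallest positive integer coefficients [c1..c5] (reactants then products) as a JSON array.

Q: 5·6 = 30 | 4·5+2·1+2·1+2·3 = 30
R: 5·4 = 20 | 4·2+2·2+2·2+2·2 = 20
A: 5·6 = 30 | 4·0+2·7+2·1+2·7 = 30
X: 5·4 = 20 | 4·0+2·0+2·8+2·2 = 20
Z: 5·8 = 40 | 4·8+2·0+2·2+2·2 = 40
gcd(5,4,2,2,2) = 1

Coefficients: [5, 4, 2, 2, 2]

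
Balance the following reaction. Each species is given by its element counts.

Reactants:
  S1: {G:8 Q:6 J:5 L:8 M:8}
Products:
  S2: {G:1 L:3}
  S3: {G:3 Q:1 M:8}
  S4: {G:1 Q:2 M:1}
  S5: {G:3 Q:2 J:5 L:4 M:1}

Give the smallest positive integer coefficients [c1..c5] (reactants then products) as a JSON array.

G: 3·8 = 24 | 4·1+2·3+5·1+3·3 = 24
Q: 3·6 = 18 | 4·0+2·1+5·2+3·2 = 18
J: 3·5 = 15 | 4·0+2·0+5·0+3·5 = 15
L: 3·8 = 24 | 4·3+2·0+5·0+3·4 = 24
M: 3·8 = 24 | 4·0+2·8+5·1+3·1 = 24
gcd(3,4,2,5,3) = 1

Coefficients: [3, 4, 2, 5, 3]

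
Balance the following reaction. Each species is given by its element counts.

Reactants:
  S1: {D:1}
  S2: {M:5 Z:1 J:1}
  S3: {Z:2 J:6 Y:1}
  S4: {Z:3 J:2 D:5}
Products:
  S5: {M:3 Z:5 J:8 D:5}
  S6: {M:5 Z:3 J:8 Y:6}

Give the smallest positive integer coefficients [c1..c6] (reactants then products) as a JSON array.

Coefficients: [5, 4, 6, 4, 5, 1]

M: 5·0+4·5+6·0+4·0 = 20 | 5·3+1·5 = 20
Z: 5·0+4·1+6·2+4·3 = 28 | 5·5+1·3 = 28
J: 5·0+4·1+6·6+4·2 = 48 | 5·8+1·8 = 48
Y: 5·0+4·0+6·1+4·0 = 6 | 5·0+1·6 = 6
D: 5·1+4·0+6·0+4·5 = 25 | 5·5+1·0 = 25
gcd(5,4,6,4,5,1) = 1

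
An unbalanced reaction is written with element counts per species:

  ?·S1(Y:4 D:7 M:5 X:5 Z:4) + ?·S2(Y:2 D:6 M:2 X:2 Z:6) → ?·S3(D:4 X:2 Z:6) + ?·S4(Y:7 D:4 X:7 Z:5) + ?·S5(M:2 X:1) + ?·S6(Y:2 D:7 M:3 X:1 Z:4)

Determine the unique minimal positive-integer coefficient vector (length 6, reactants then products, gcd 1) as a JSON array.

Y: 4·4+5·2 = 26 | 2·0+2·7+6·0+6·2 = 26
D: 4·7+5·6 = 58 | 2·4+2·4+6·0+6·7 = 58
M: 4·5+5·2 = 30 | 2·0+2·0+6·2+6·3 = 30
X: 4·5+5·2 = 30 | 2·2+2·7+6·1+6·1 = 30
Z: 4·4+5·6 = 46 | 2·6+2·5+6·0+6·4 = 46
gcd(4,5,2,2,6,6) = 1

Coefficients: [4, 5, 2, 2, 6, 6]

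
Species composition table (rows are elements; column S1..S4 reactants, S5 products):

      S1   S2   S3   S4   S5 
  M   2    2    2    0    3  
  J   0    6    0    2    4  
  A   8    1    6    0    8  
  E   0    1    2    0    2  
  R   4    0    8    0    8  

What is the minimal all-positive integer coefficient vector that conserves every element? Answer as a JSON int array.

Coefficients: [2, 2, 5, 6, 6]

M: 2·2+2·2+5·2+6·0 = 18 | 6·3 = 18
J: 2·0+2·6+5·0+6·2 = 24 | 6·4 = 24
A: 2·8+2·1+5·6+6·0 = 48 | 6·8 = 48
E: 2·0+2·1+5·2+6·0 = 12 | 6·2 = 12
R: 2·4+2·0+5·8+6·0 = 48 | 6·8 = 48
gcd(2,2,5,6,6) = 1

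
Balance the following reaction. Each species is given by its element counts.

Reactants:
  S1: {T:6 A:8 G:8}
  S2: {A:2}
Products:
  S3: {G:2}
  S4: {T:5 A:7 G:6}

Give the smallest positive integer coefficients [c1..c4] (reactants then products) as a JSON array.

T: 5·6+1·0 = 30 | 2·0+6·5 = 30
A: 5·8+1·2 = 42 | 2·0+6·7 = 42
G: 5·8+1·0 = 40 | 2·2+6·6 = 40
gcd(5,1,2,6) = 1

Coefficients: [5, 1, 2, 6]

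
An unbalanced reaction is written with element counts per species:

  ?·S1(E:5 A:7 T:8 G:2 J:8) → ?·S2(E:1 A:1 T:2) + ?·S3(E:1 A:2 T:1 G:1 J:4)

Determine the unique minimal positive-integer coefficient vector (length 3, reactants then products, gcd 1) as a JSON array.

E: 1·5 = 5 | 3·1+2·1 = 5
A: 1·7 = 7 | 3·1+2·2 = 7
T: 1·8 = 8 | 3·2+2·1 = 8
G: 1·2 = 2 | 3·0+2·1 = 2
J: 1·8 = 8 | 3·0+2·4 = 8
gcd(1,3,2) = 1

Coefficients: [1, 3, 2]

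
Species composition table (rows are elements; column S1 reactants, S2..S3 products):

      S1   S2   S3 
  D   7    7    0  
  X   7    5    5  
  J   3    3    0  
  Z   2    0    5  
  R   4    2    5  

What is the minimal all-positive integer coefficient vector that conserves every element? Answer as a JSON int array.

Coefficients: [5, 5, 2]

D: 5·7 = 35 | 5·7+2·0 = 35
X: 5·7 = 35 | 5·5+2·5 = 35
J: 5·3 = 15 | 5·3+2·0 = 15
Z: 5·2 = 10 | 5·0+2·5 = 10
R: 5·4 = 20 | 5·2+2·5 = 20
gcd(5,5,2) = 1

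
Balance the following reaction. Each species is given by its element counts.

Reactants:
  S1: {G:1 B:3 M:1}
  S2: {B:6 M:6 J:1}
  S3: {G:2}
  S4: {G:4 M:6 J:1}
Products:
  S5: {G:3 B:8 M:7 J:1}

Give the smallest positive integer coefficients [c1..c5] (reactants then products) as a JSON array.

Coefficients: [6, 5, 4, 1, 6]

G: 6·1+5·0+4·2+1·4 = 18 | 6·3 = 18
B: 6·3+5·6+4·0+1·0 = 48 | 6·8 = 48
M: 6·1+5·6+4·0+1·6 = 42 | 6·7 = 42
J: 6·0+5·1+4·0+1·1 = 6 | 6·1 = 6
gcd(6,5,4,1,6) = 1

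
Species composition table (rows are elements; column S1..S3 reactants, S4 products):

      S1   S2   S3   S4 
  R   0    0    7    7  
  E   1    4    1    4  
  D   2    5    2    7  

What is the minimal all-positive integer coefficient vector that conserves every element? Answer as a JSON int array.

R: 5·0+1·0+3·7 = 21 | 3·7 = 21
E: 5·1+1·4+3·1 = 12 | 3·4 = 12
D: 5·2+1·5+3·2 = 21 | 3·7 = 21
gcd(5,1,3,3) = 1

Coefficients: [5, 1, 3, 3]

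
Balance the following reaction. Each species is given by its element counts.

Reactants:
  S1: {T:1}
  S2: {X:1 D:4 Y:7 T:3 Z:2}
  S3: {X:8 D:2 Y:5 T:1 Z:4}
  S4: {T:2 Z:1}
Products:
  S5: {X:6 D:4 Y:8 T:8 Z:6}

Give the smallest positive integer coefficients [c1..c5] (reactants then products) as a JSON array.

X: 4·0+2·1+2·8+6·0 = 18 | 3·6 = 18
D: 4·0+2·4+2·2+6·0 = 12 | 3·4 = 12
Y: 4·0+2·7+2·5+6·0 = 24 | 3·8 = 24
T: 4·1+2·3+2·1+6·2 = 24 | 3·8 = 24
Z: 4·0+2·2+2·4+6·1 = 18 | 3·6 = 18
gcd(4,2,2,6,3) = 1

Coefficients: [4, 2, 2, 6, 3]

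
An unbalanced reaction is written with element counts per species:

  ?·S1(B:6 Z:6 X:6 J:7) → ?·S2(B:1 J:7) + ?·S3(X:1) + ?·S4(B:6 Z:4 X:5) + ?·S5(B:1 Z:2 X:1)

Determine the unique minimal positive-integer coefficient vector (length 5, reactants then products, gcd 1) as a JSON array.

Coefficients: [2, 2, 3, 1, 4]

B: 2·6 = 12 | 2·1+3·0+1·6+4·1 = 12
Z: 2·6 = 12 | 2·0+3·0+1·4+4·2 = 12
X: 2·6 = 12 | 2·0+3·1+1·5+4·1 = 12
J: 2·7 = 14 | 2·7+3·0+1·0+4·0 = 14
gcd(2,2,3,1,4) = 1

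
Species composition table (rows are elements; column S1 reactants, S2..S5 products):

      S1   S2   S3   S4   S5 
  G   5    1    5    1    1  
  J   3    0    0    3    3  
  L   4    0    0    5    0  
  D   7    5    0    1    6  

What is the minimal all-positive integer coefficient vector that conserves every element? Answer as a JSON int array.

G: 5·5 = 25 | 5·1+3·5+4·1+1·1 = 25
J: 5·3 = 15 | 5·0+3·0+4·3+1·3 = 15
L: 5·4 = 20 | 5·0+3·0+4·5+1·0 = 20
D: 5·7 = 35 | 5·5+3·0+4·1+1·6 = 35
gcd(5,5,3,4,1) = 1

Coefficients: [5, 5, 3, 4, 1]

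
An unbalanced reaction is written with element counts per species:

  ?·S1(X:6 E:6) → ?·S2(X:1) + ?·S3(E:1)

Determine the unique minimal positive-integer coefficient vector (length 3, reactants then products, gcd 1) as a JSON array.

X: 1·6 = 6 | 6·1+6·0 = 6
E: 1·6 = 6 | 6·0+6·1 = 6
gcd(1,6,6) = 1

Coefficients: [1, 6, 6]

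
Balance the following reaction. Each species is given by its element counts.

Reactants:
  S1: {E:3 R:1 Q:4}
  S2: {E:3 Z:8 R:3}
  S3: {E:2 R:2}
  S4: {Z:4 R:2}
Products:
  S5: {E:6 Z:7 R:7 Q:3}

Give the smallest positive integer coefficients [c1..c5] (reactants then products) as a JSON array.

E: 3·3+1·3+6·2+5·0 = 24 | 4·6 = 24
Z: 3·0+1·8+6·0+5·4 = 28 | 4·7 = 28
R: 3·1+1·3+6·2+5·2 = 28 | 4·7 = 28
Q: 3·4+1·0+6·0+5·0 = 12 | 4·3 = 12
gcd(3,1,6,5,4) = 1

Coefficients: [3, 1, 6, 5, 4]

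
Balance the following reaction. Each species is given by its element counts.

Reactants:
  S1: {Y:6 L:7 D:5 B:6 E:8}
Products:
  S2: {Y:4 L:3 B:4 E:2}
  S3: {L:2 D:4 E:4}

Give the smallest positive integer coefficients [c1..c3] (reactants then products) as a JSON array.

Y: 4·6 = 24 | 6·4+5·0 = 24
L: 4·7 = 28 | 6·3+5·2 = 28
D: 4·5 = 20 | 6·0+5·4 = 20
B: 4·6 = 24 | 6·4+5·0 = 24
E: 4·8 = 32 | 6·2+5·4 = 32
gcd(4,6,5) = 1

Coefficients: [4, 6, 5]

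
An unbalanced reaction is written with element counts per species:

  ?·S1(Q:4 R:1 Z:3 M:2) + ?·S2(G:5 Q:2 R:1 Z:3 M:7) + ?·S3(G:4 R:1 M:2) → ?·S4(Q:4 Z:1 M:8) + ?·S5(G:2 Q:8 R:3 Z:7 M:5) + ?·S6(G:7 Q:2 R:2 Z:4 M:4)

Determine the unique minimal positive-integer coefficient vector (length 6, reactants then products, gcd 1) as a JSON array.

G: 4·0+3·5+2·4 = 23 | 2·0+1·2+3·7 = 23
Q: 4·4+3·2+2·0 = 22 | 2·4+1·8+3·2 = 22
R: 4·1+3·1+2·1 = 9 | 2·0+1·3+3·2 = 9
Z: 4·3+3·3+2·0 = 21 | 2·1+1·7+3·4 = 21
M: 4·2+3·7+2·2 = 33 | 2·8+1·5+3·4 = 33
gcd(4,3,2,2,1,3) = 1

Coefficients: [4, 3, 2, 2, 1, 3]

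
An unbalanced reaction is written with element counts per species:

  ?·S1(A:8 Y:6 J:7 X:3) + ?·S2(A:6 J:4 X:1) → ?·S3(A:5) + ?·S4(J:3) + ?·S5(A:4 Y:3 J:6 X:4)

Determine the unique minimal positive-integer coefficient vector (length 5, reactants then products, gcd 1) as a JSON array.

A: 1·8+5·6 = 38 | 6·5+5·0+2·4 = 38
Y: 1·6+5·0 = 6 | 6·0+5·0+2·3 = 6
J: 1·7+5·4 = 27 | 6·0+5·3+2·6 = 27
X: 1·3+5·1 = 8 | 6·0+5·0+2·4 = 8
gcd(1,5,6,5,2) = 1

Coefficients: [1, 5, 6, 5, 2]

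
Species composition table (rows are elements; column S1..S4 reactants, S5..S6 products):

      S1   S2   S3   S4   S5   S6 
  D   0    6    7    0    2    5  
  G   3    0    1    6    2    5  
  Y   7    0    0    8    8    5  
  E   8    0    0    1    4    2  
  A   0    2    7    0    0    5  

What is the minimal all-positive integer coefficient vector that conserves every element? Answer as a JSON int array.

Coefficients: [2, 1, 4, 4, 2, 6]

D: 2·0+1·6+4·7+4·0 = 34 | 2·2+6·5 = 34
G: 2·3+1·0+4·1+4·6 = 34 | 2·2+6·5 = 34
Y: 2·7+1·0+4·0+4·8 = 46 | 2·8+6·5 = 46
E: 2·8+1·0+4·0+4·1 = 20 | 2·4+6·2 = 20
A: 2·0+1·2+4·7+4·0 = 30 | 2·0+6·5 = 30
gcd(2,1,4,4,2,6) = 1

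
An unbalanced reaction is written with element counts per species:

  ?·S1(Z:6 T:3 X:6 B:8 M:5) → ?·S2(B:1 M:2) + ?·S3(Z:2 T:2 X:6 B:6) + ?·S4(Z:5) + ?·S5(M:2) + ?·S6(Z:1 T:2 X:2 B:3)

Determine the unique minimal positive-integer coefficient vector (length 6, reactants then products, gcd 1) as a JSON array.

Z: 4·6 = 24 | 5·0+3·2+3·5+5·0+3·1 = 24
T: 4·3 = 12 | 5·0+3·2+3·0+5·0+3·2 = 12
X: 4·6 = 24 | 5·0+3·6+3·0+5·0+3·2 = 24
B: 4·8 = 32 | 5·1+3·6+3·0+5·0+3·3 = 32
M: 4·5 = 20 | 5·2+3·0+3·0+5·2+3·0 = 20
gcd(4,5,3,3,5,3) = 1

Coefficients: [4, 5, 3, 3, 5, 3]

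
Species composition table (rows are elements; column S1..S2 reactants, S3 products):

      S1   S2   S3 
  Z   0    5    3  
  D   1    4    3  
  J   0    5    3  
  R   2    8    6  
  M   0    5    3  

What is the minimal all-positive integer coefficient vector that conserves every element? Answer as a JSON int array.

Z: 3·0+3·5 = 15 | 5·3 = 15
D: 3·1+3·4 = 15 | 5·3 = 15
J: 3·0+3·5 = 15 | 5·3 = 15
R: 3·2+3·8 = 30 | 5·6 = 30
M: 3·0+3·5 = 15 | 5·3 = 15
gcd(3,3,5) = 1

Coefficients: [3, 3, 5]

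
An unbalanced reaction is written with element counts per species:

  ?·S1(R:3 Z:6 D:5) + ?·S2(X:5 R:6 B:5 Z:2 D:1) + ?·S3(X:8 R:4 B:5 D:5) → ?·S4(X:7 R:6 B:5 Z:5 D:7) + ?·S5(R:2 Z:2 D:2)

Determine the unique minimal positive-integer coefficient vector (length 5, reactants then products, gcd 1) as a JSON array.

X: 6·0+2·5+4·8 = 42 | 6·7+5·0 = 42
R: 6·3+2·6+4·4 = 46 | 6·6+5·2 = 46
B: 6·0+2·5+4·5 = 30 | 6·5+5·0 = 30
Z: 6·6+2·2+4·0 = 40 | 6·5+5·2 = 40
D: 6·5+2·1+4·5 = 52 | 6·7+5·2 = 52
gcd(6,2,4,6,5) = 1

Coefficients: [6, 2, 4, 6, 5]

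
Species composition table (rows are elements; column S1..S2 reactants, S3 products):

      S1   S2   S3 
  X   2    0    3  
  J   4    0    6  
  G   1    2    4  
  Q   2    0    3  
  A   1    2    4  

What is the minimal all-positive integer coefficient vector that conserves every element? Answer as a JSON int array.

Coefficients: [6, 5, 4]

X: 6·2+5·0 = 12 | 4·3 = 12
J: 6·4+5·0 = 24 | 4·6 = 24
G: 6·1+5·2 = 16 | 4·4 = 16
Q: 6·2+5·0 = 12 | 4·3 = 12
A: 6·1+5·2 = 16 | 4·4 = 16
gcd(6,5,4) = 1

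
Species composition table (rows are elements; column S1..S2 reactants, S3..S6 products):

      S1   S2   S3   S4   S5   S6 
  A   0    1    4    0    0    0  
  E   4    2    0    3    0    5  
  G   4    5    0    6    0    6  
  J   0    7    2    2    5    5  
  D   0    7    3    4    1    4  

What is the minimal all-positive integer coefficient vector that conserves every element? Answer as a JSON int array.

Coefficients: [4, 4, 1, 3, 1, 3]

A: 4·0+4·1 = 4 | 1·4+3·0+1·0+3·0 = 4
E: 4·4+4·2 = 24 | 1·0+3·3+1·0+3·5 = 24
G: 4·4+4·5 = 36 | 1·0+3·6+1·0+3·6 = 36
J: 4·0+4·7 = 28 | 1·2+3·2+1·5+3·5 = 28
D: 4·0+4·7 = 28 | 1·3+3·4+1·1+3·4 = 28
gcd(4,4,1,3,1,3) = 1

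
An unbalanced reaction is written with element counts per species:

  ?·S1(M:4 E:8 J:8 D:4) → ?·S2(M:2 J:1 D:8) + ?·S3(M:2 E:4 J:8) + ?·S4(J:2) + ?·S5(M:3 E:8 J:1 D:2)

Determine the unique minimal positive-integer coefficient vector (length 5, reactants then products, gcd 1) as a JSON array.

Coefficients: [6, 2, 4, 5, 4]

M: 6·4 = 24 | 2·2+4·2+5·0+4·3 = 24
E: 6·8 = 48 | 2·0+4·4+5·0+4·8 = 48
J: 6·8 = 48 | 2·1+4·8+5·2+4·1 = 48
D: 6·4 = 24 | 2·8+4·0+5·0+4·2 = 24
gcd(6,2,4,5,4) = 1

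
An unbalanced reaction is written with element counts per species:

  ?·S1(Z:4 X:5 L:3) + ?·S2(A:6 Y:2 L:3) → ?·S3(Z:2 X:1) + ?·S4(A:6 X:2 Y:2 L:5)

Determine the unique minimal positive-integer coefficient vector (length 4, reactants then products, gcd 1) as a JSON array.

Coefficients: [2, 3, 4, 3]

A: 2·0+3·6 = 18 | 4·0+3·6 = 18
Z: 2·4+3·0 = 8 | 4·2+3·0 = 8
X: 2·5+3·0 = 10 | 4·1+3·2 = 10
Y: 2·0+3·2 = 6 | 4·0+3·2 = 6
L: 2·3+3·3 = 15 | 4·0+3·5 = 15
gcd(2,3,4,3) = 1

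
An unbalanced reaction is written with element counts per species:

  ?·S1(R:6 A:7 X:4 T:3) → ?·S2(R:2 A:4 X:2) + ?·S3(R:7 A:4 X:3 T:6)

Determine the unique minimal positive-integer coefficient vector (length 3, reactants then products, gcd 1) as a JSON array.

R: 4·6 = 24 | 5·2+2·7 = 24
A: 4·7 = 28 | 5·4+2·4 = 28
X: 4·4 = 16 | 5·2+2·3 = 16
T: 4·3 = 12 | 5·0+2·6 = 12
gcd(4,5,2) = 1

Coefficients: [4, 5, 2]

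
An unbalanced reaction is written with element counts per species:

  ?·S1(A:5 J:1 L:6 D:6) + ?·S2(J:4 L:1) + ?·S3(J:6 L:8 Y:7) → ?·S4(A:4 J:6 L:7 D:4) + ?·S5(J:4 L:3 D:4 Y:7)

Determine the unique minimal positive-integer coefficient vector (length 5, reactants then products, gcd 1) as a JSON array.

Coefficients: [4, 6, 1, 5, 1]

A: 4·5+6·0+1·0 = 20 | 5·4+1·0 = 20
J: 4·1+6·4+1·6 = 34 | 5·6+1·4 = 34
L: 4·6+6·1+1·8 = 38 | 5·7+1·3 = 38
D: 4·6+6·0+1·0 = 24 | 5·4+1·4 = 24
Y: 4·0+6·0+1·7 = 7 | 5·0+1·7 = 7
gcd(4,6,1,5,1) = 1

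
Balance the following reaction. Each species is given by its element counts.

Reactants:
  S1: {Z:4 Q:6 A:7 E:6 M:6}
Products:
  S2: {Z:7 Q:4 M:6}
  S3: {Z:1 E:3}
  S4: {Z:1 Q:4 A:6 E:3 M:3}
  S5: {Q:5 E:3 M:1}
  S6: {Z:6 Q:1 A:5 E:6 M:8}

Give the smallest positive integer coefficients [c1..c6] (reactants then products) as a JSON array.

Z: 5·4 = 20 | 1·7+2·1+5·1+1·0+1·6 = 20
Q: 5·6 = 30 | 1·4+2·0+5·4+1·5+1·1 = 30
A: 5·7 = 35 | 1·0+2·0+5·6+1·0+1·5 = 35
E: 5·6 = 30 | 1·0+2·3+5·3+1·3+1·6 = 30
M: 5·6 = 30 | 1·6+2·0+5·3+1·1+1·8 = 30
gcd(5,1,2,5,1,1) = 1

Coefficients: [5, 1, 2, 5, 1, 1]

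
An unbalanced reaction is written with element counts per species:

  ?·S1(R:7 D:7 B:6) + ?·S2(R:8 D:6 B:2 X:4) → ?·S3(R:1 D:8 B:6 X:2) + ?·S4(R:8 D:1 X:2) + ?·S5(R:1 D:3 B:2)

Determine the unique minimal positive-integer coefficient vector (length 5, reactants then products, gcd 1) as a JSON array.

R: 2·7+2·8 = 30 | 1·1+3·8+5·1 = 30
D: 2·7+2·6 = 26 | 1·8+3·1+5·3 = 26
B: 2·6+2·2 = 16 | 1·6+3·0+5·2 = 16
X: 2·0+2·4 = 8 | 1·2+3·2+5·0 = 8
gcd(2,2,1,3,5) = 1

Coefficients: [2, 2, 1, 3, 5]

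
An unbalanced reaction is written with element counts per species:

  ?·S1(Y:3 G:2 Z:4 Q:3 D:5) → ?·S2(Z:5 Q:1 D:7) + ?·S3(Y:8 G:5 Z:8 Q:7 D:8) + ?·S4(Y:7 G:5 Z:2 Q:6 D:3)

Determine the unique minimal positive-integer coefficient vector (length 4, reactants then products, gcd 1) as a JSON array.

Coefficients: [5, 2, 1, 1]

Y: 5·3 = 15 | 2·0+1·8+1·7 = 15
G: 5·2 = 10 | 2·0+1·5+1·5 = 10
Z: 5·4 = 20 | 2·5+1·8+1·2 = 20
Q: 5·3 = 15 | 2·1+1·7+1·6 = 15
D: 5·5 = 25 | 2·7+1·8+1·3 = 25
gcd(5,2,1,1) = 1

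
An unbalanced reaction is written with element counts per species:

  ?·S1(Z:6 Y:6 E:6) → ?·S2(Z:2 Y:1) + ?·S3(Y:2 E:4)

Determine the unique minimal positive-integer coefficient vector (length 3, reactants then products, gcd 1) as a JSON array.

Z: 2·6 = 12 | 6·2+3·0 = 12
Y: 2·6 = 12 | 6·1+3·2 = 12
E: 2·6 = 12 | 6·0+3·4 = 12
gcd(2,6,3) = 1

Coefficients: [2, 6, 3]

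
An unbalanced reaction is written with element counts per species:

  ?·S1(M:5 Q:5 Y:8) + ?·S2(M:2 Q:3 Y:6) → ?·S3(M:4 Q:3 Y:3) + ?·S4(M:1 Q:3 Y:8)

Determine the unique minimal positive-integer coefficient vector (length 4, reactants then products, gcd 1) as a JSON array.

M: 3·5+2·2 = 19 | 4·4+3·1 = 19
Q: 3·5+2·3 = 21 | 4·3+3·3 = 21
Y: 3·8+2·6 = 36 | 4·3+3·8 = 36
gcd(3,2,4,3) = 1

Coefficients: [3, 2, 4, 3]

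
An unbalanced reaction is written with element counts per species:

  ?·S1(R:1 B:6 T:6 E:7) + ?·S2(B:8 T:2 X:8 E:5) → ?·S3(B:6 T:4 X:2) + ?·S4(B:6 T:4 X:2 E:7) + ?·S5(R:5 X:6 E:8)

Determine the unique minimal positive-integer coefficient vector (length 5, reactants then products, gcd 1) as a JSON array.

R: 5·1+3·0 = 5 | 3·0+6·0+1·5 = 5
B: 5·6+3·8 = 54 | 3·6+6·6+1·0 = 54
T: 5·6+3·2 = 36 | 3·4+6·4+1·0 = 36
X: 5·0+3·8 = 24 | 3·2+6·2+1·6 = 24
E: 5·7+3·5 = 50 | 3·0+6·7+1·8 = 50
gcd(5,3,3,6,1) = 1

Coefficients: [5, 3, 3, 6, 1]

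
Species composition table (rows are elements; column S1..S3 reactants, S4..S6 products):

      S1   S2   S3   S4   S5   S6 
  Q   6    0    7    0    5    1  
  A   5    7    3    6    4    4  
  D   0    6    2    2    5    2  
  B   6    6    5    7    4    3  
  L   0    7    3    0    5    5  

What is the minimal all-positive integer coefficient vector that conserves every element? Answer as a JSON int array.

Q: 3·6+6·0+1·7 = 25 | 4·0+4·5+5·1 = 25
A: 3·5+6·7+1·3 = 60 | 4·6+4·4+5·4 = 60
D: 3·0+6·6+1·2 = 38 | 4·2+4·5+5·2 = 38
B: 3·6+6·6+1·5 = 59 | 4·7+4·4+5·3 = 59
L: 3·0+6·7+1·3 = 45 | 4·0+4·5+5·5 = 45
gcd(3,6,1,4,4,5) = 1

Coefficients: [3, 6, 1, 4, 4, 5]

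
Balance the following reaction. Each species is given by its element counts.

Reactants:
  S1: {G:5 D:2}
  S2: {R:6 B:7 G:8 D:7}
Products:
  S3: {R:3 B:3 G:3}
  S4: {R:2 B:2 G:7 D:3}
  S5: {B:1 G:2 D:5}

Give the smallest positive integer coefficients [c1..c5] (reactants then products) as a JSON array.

Coefficients: [6, 3, 2, 6, 3]

R: 6·0+3·6 = 18 | 2·3+6·2+3·0 = 18
B: 6·0+3·7 = 21 | 2·3+6·2+3·1 = 21
G: 6·5+3·8 = 54 | 2·3+6·7+3·2 = 54
D: 6·2+3·7 = 33 | 2·0+6·3+3·5 = 33
gcd(6,3,2,6,3) = 1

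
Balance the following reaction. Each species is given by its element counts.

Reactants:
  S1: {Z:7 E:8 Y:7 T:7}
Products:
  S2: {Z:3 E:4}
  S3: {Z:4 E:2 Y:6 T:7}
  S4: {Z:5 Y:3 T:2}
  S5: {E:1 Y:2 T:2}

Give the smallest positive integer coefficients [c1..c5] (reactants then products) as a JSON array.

Coefficients: [3, 4, 1, 1, 6]

Z: 3·7 = 21 | 4·3+1·4+1·5+6·0 = 21
E: 3·8 = 24 | 4·4+1·2+1·0+6·1 = 24
Y: 3·7 = 21 | 4·0+1·6+1·3+6·2 = 21
T: 3·7 = 21 | 4·0+1·7+1·2+6·2 = 21
gcd(3,4,1,1,6) = 1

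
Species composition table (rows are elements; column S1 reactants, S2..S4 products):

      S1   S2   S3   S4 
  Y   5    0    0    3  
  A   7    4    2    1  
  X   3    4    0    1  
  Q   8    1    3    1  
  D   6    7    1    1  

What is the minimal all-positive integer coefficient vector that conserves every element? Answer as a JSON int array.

Coefficients: [3, 1, 6, 5]

Y: 3·5 = 15 | 1·0+6·0+5·3 = 15
A: 3·7 = 21 | 1·4+6·2+5·1 = 21
X: 3·3 = 9 | 1·4+6·0+5·1 = 9
Q: 3·8 = 24 | 1·1+6·3+5·1 = 24
D: 3·6 = 18 | 1·7+6·1+5·1 = 18
gcd(3,1,6,5) = 1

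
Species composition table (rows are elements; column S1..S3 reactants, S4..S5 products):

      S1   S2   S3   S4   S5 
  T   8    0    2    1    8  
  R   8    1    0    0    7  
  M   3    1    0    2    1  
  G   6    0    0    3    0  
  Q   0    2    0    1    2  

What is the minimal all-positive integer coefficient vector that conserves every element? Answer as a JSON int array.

T: 2·8+5·0+6·2 = 28 | 4·1+3·8 = 28
R: 2·8+5·1+6·0 = 21 | 4·0+3·7 = 21
M: 2·3+5·1+6·0 = 11 | 4·2+3·1 = 11
G: 2·6+5·0+6·0 = 12 | 4·3+3·0 = 12
Q: 2·0+5·2+6·0 = 10 | 4·1+3·2 = 10
gcd(2,5,6,4,3) = 1

Coefficients: [2, 5, 6, 4, 3]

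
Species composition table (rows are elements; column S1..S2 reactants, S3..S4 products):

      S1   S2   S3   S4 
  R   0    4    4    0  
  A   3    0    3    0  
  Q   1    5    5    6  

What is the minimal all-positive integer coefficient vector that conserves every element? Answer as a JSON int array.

Coefficients: [6, 6, 6, 1]

R: 6·0+6·4 = 24 | 6·4+1·0 = 24
A: 6·3+6·0 = 18 | 6·3+1·0 = 18
Q: 6·1+6·5 = 36 | 6·5+1·6 = 36
gcd(6,6,6,1) = 1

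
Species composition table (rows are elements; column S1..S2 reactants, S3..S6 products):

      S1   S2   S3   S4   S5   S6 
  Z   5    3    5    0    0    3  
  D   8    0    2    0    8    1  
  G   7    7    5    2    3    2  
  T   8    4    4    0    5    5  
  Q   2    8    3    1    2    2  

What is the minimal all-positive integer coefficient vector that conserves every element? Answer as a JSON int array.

Z: 3·5+2·3 = 21 | 3·5+5·0+2·0+2·3 = 21
D: 3·8+2·0 = 24 | 3·2+5·0+2·8+2·1 = 24
G: 3·7+2·7 = 35 | 3·5+5·2+2·3+2·2 = 35
T: 3·8+2·4 = 32 | 3·4+5·0+2·5+2·5 = 32
Q: 3·2+2·8 = 22 | 3·3+5·1+2·2+2·2 = 22
gcd(3,2,3,5,2,2) = 1

Coefficients: [3, 2, 3, 5, 2, 2]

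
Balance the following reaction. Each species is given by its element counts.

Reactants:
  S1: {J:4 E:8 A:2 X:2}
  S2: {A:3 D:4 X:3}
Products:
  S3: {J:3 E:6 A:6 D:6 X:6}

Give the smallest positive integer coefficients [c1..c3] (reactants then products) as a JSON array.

J: 3·4+6·0 = 12 | 4·3 = 12
E: 3·8+6·0 = 24 | 4·6 = 24
A: 3·2+6·3 = 24 | 4·6 = 24
D: 3·0+6·4 = 24 | 4·6 = 24
X: 3·2+6·3 = 24 | 4·6 = 24
gcd(3,6,4) = 1

Coefficients: [3, 6, 4]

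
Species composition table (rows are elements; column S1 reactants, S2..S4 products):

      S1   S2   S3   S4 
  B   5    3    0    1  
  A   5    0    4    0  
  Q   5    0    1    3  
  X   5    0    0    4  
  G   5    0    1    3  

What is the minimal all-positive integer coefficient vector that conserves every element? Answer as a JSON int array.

B: 4·5 = 20 | 5·3+5·0+5·1 = 20
A: 4·5 = 20 | 5·0+5·4+5·0 = 20
Q: 4·5 = 20 | 5·0+5·1+5·3 = 20
X: 4·5 = 20 | 5·0+5·0+5·4 = 20
G: 4·5 = 20 | 5·0+5·1+5·3 = 20
gcd(4,5,5,5) = 1

Coefficients: [4, 5, 5, 5]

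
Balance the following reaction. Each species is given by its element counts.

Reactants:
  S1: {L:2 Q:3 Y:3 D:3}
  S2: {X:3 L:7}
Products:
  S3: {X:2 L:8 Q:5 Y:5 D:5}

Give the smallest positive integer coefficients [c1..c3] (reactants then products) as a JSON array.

X: 5·0+2·3 = 6 | 3·2 = 6
L: 5·2+2·7 = 24 | 3·8 = 24
Q: 5·3+2·0 = 15 | 3·5 = 15
Y: 5·3+2·0 = 15 | 3·5 = 15
D: 5·3+2·0 = 15 | 3·5 = 15
gcd(5,2,3) = 1

Coefficients: [5, 2, 3]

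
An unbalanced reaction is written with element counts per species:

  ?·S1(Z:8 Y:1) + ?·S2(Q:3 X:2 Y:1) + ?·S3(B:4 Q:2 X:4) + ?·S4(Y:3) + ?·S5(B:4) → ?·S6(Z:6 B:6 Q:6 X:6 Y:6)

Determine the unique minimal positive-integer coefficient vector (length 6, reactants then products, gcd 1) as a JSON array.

Coefficients: [3, 6, 3, 5, 3, 4]

Z: 3·8+6·0+3·0+5·0+3·0 = 24 | 4·6 = 24
B: 3·0+6·0+3·4+5·0+3·4 = 24 | 4·6 = 24
Q: 3·0+6·3+3·2+5·0+3·0 = 24 | 4·6 = 24
X: 3·0+6·2+3·4+5·0+3·0 = 24 | 4·6 = 24
Y: 3·1+6·1+3·0+5·3+3·0 = 24 | 4·6 = 24
gcd(3,6,3,5,3,4) = 1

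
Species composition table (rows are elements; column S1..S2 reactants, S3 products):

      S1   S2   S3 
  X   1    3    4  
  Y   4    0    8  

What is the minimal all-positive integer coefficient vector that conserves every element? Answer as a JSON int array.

Coefficients: [6, 2, 3]

X: 6·1+2·3 = 12 | 3·4 = 12
Y: 6·4+2·0 = 24 | 3·8 = 24
gcd(6,2,3) = 1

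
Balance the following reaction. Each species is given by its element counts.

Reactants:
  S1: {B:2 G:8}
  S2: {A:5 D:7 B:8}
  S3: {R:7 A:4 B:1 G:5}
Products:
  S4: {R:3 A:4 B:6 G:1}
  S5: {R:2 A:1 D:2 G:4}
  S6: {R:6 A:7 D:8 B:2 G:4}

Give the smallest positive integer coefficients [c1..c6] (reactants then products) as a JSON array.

R: 1·0+4·0+6·7 = 42 | 6·3+6·2+2·6 = 42
A: 1·0+4·5+6·4 = 44 | 6·4+6·1+2·7 = 44
D: 1·0+4·7+6·0 = 28 | 6·0+6·2+2·8 = 28
B: 1·2+4·8+6·1 = 40 | 6·6+6·0+2·2 = 40
G: 1·8+4·0+6·5 = 38 | 6·1+6·4+2·4 = 38
gcd(1,4,6,6,6,2) = 1

Coefficients: [1, 4, 6, 6, 6, 2]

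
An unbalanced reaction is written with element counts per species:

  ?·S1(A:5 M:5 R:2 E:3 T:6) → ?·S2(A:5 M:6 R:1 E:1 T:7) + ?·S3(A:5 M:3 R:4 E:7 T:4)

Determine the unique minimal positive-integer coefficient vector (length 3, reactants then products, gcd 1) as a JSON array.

A: 3·5 = 15 | 2·5+1·5 = 15
M: 3·5 = 15 | 2·6+1·3 = 15
R: 3·2 = 6 | 2·1+1·4 = 6
E: 3·3 = 9 | 2·1+1·7 = 9
T: 3·6 = 18 | 2·7+1·4 = 18
gcd(3,2,1) = 1

Coefficients: [3, 2, 1]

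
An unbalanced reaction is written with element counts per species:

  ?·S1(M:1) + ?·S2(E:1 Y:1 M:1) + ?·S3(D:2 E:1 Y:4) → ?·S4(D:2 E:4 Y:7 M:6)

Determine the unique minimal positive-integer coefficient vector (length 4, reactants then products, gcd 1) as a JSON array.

Coefficients: [3, 3, 1, 1]

D: 3·0+3·0+1·2 = 2 | 1·2 = 2
E: 3·0+3·1+1·1 = 4 | 1·4 = 4
Y: 3·0+3·1+1·4 = 7 | 1·7 = 7
M: 3·1+3·1+1·0 = 6 | 1·6 = 6
gcd(3,3,1,1) = 1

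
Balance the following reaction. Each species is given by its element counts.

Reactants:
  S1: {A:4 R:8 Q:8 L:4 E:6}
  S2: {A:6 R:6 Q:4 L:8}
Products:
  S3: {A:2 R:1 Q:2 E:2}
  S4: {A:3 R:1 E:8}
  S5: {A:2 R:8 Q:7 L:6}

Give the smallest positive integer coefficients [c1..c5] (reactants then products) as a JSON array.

A: 4·4+1·6 = 22 | 4·2+2·3+4·2 = 22
R: 4·8+1·6 = 38 | 4·1+2·1+4·8 = 38
Q: 4·8+1·4 = 36 | 4·2+2·0+4·7 = 36
L: 4·4+1·8 = 24 | 4·0+2·0+4·6 = 24
E: 4·6+1·0 = 24 | 4·2+2·8+4·0 = 24
gcd(4,1,4,2,4) = 1

Coefficients: [4, 1, 4, 2, 4]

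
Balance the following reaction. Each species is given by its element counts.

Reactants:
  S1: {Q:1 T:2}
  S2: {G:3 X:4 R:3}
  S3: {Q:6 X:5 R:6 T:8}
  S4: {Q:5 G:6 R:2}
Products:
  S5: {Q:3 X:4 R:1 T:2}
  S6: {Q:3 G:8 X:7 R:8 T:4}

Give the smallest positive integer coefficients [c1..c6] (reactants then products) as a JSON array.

Coefficients: [4, 6, 1, 1, 2, 3]

Q: 4·1+6·0+1·6+1·5 = 15 | 2·3+3·3 = 15
G: 4·0+6·3+1·0+1·6 = 24 | 2·0+3·8 = 24
X: 4·0+6·4+1·5+1·0 = 29 | 2·4+3·7 = 29
R: 4·0+6·3+1·6+1·2 = 26 | 2·1+3·8 = 26
T: 4·2+6·0+1·8+1·0 = 16 | 2·2+3·4 = 16
gcd(4,6,1,1,2,3) = 1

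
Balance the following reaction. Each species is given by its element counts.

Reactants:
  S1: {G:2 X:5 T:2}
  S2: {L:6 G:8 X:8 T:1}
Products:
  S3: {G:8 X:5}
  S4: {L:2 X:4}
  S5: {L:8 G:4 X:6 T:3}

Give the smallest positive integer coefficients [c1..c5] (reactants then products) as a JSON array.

L: 2·0+5·6 = 30 | 4·0+3·2+3·8 = 30
G: 2·2+5·8 = 44 | 4·8+3·0+3·4 = 44
X: 2·5+5·8 = 50 | 4·5+3·4+3·6 = 50
T: 2·2+5·1 = 9 | 4·0+3·0+3·3 = 9
gcd(2,5,4,3,3) = 1

Coefficients: [2, 5, 4, 3, 3]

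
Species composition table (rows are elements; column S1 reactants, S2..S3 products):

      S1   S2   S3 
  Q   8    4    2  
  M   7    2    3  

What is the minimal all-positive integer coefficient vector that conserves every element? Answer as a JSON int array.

Q: 4·8 = 32 | 5·4+6·2 = 32
M: 4·7 = 28 | 5·2+6·3 = 28
gcd(4,5,6) = 1

Coefficients: [4, 5, 6]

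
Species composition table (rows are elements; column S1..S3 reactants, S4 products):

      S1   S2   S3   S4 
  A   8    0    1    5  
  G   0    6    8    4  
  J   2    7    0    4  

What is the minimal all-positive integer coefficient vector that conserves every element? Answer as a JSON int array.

A: 3·8+2·0+1·1 = 25 | 5·5 = 25
G: 3·0+2·6+1·8 = 20 | 5·4 = 20
J: 3·2+2·7+1·0 = 20 | 5·4 = 20
gcd(3,2,1,5) = 1

Coefficients: [3, 2, 1, 5]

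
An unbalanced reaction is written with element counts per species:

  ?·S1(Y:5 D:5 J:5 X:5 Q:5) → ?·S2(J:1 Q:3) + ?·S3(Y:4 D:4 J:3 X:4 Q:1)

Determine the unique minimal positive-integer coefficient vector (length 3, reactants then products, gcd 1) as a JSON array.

Coefficients: [4, 5, 5]

Y: 4·5 = 20 | 5·0+5·4 = 20
D: 4·5 = 20 | 5·0+5·4 = 20
J: 4·5 = 20 | 5·1+5·3 = 20
X: 4·5 = 20 | 5·0+5·4 = 20
Q: 4·5 = 20 | 5·3+5·1 = 20
gcd(4,5,5) = 1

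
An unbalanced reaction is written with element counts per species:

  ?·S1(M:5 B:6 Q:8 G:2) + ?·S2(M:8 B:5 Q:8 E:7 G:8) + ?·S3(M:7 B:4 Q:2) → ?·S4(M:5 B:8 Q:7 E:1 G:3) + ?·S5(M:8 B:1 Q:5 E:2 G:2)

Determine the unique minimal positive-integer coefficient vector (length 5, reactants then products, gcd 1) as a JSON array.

Coefficients: [5, 2, 3, 6, 4]

M: 5·5+2·8+3·7 = 62 | 6·5+4·8 = 62
B: 5·6+2·5+3·4 = 52 | 6·8+4·1 = 52
Q: 5·8+2·8+3·2 = 62 | 6·7+4·5 = 62
E: 5·0+2·7+3·0 = 14 | 6·1+4·2 = 14
G: 5·2+2·8+3·0 = 26 | 6·3+4·2 = 26
gcd(5,2,3,6,4) = 1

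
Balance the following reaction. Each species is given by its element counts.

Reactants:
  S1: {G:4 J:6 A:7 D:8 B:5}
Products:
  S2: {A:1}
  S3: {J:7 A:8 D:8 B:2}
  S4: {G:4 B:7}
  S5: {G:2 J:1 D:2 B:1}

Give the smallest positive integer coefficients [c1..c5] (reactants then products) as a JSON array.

Coefficients: [3, 5, 2, 1, 4]

G: 3·4 = 12 | 5·0+2·0+1·4+4·2 = 12
J: 3·6 = 18 | 5·0+2·7+1·0+4·1 = 18
A: 3·7 = 21 | 5·1+2·8+1·0+4·0 = 21
D: 3·8 = 24 | 5·0+2·8+1·0+4·2 = 24
B: 3·5 = 15 | 5·0+2·2+1·7+4·1 = 15
gcd(3,5,2,1,4) = 1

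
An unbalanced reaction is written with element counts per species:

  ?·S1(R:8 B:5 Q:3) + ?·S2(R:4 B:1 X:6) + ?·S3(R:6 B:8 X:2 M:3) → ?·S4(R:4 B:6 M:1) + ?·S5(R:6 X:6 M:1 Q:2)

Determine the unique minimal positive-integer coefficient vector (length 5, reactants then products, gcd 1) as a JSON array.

Coefficients: [2, 2, 3, 6, 3]

R: 2·8+2·4+3·6 = 42 | 6·4+3·6 = 42
B: 2·5+2·1+3·8 = 36 | 6·6+3·0 = 36
X: 2·0+2·6+3·2 = 18 | 6·0+3·6 = 18
M: 2·0+2·0+3·3 = 9 | 6·1+3·1 = 9
Q: 2·3+2·0+3·0 = 6 | 6·0+3·2 = 6
gcd(2,2,3,6,3) = 1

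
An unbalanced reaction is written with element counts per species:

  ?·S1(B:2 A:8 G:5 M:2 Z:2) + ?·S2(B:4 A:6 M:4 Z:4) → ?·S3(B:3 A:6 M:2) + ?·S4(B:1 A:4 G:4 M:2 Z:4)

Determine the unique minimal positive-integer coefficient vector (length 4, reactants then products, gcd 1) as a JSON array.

Coefficients: [4, 3, 5, 5]

B: 4·2+3·4 = 20 | 5·3+5·1 = 20
A: 4·8+3·6 = 50 | 5·6+5·4 = 50
G: 4·5+3·0 = 20 | 5·0+5·4 = 20
M: 4·2+3·4 = 20 | 5·2+5·2 = 20
Z: 4·2+3·4 = 20 | 5·0+5·4 = 20
gcd(4,3,5,5) = 1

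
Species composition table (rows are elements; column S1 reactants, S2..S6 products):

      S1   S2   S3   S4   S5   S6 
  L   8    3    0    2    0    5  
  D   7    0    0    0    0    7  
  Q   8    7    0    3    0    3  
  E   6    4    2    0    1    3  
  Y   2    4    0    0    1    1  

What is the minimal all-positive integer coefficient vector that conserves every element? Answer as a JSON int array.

L: 5·8 = 40 | 1·3+5·0+6·2+1·0+5·5 = 40
D: 5·7 = 35 | 1·0+5·0+6·0+1·0+5·7 = 35
Q: 5·8 = 40 | 1·7+5·0+6·3+1·0+5·3 = 40
E: 5·6 = 30 | 1·4+5·2+6·0+1·1+5·3 = 30
Y: 5·2 = 10 | 1·4+5·0+6·0+1·1+5·1 = 10
gcd(5,1,5,6,1,5) = 1

Coefficients: [5, 1, 5, 6, 1, 5]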